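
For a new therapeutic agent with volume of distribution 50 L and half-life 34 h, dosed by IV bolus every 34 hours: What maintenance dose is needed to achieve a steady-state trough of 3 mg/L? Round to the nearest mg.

τ/t½ = 34/34 ≈ 1, so f = (1/2)^(34/34) ≈ 0.500000.
Cmin,ss = (D/Vd)·f/(1−f), so D = Cmin,ss·Vd·(1−f)/f.
D = 3 × 50 × (1−f)/f ≈ 3 × 50 × 1.00000 ≈ 150.00 mg.

150 mg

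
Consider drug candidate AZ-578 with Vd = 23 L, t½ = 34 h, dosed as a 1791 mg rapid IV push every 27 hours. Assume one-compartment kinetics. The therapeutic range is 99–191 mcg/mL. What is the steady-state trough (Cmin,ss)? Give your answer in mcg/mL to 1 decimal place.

k = ln2/t½ = ln2/34 ≈ 0.020387 h⁻¹; fraction remaining f = e^(−kτ) = e^(−0.020387×27) ≈ 0.5767.
Accumulation ratio R = 1/(1 − f) ≈ 1/0.4233 ≈ 2.3624.
Each bolus raises the concentration by D/Vd = 1791/23 ≈ 77.870 mcg/mL.
Cmax,ss = C₀/(1 − f) ≈ 77.870/0.4233 ≈ 183.959 mcg/mL.
One interval later, Cmin,ss = Cmax,ss·e^(−kτ) ≈ 183.959 × 0.5767 ≈ 106.089 mcg/mL.
Trough 106.1 mcg/mL vs MEC 99 mcg/mL: adequate.

106.1 mcg/mL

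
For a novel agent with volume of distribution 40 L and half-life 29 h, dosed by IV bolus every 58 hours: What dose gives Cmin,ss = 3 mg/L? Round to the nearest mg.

360 mg

τ/t½ = 58/29 ≈ 2, so f = (1/2)^(58/29) ≈ 0.250000.
Cmin,ss = (D/Vd)·f/(1−f), so D = Cmin,ss·Vd·(1−f)/f.
D = 3 × 40 × (1−f)/f ≈ 3 × 40 × 3.00000 ≈ 360.00 mg.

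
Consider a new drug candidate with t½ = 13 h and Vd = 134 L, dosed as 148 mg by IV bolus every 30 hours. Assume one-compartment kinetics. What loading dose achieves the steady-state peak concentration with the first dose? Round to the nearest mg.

f = (1/2)^(30/13) ≈ 0.201983; accumulation ratio R = 1/(1−f) ≈ 1.25311.
Loading dose to hit Cmax,ss on first dose: D_load = D_maint·R ≈ 148 × 1.25311 ≈ 185.46 mg.

185 mg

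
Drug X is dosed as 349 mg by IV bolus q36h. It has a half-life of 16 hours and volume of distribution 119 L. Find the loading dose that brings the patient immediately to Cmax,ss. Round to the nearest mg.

442 mg

f = (1/2)^(36/16) ≈ 0.210224; accumulation ratio R = 1/(1−f) ≈ 1.26618.
Loading dose to hit Cmax,ss on first dose: D_load = D_maint·R ≈ 349 × 1.26618 ≈ 441.90 mg.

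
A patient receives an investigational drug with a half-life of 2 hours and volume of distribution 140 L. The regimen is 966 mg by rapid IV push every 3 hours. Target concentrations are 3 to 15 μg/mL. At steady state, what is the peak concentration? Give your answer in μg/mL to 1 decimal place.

10.7 μg/mL

Over one 3-h interval, 3/2 ≈ 1.5 half-lives elapse, leaving f ≈ 0.3536 of each dose.
At steady state, accumulation factor R = 1/(1 − e^(−kτ)) ≈ 1.5470.
Each bolus raises the concentration by D/Vd = 966/140 ≈ 6.900 μg/mL.
Steady-state peak Cmax,ss = C₀·R ≈ 6.900 × 1.5470 ≈ 10.674 μg/mL.
Peak 10.7 μg/mL vs MTC 15 μg/mL: below toxic threshold.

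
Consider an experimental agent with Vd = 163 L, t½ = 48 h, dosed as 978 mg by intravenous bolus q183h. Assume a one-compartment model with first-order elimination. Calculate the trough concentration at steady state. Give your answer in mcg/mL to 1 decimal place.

τ/t½ = 183/48 ≈ 3.8125, so fraction remaining f = (1/2)^(183/48) ≈ 0.0712.
Each bolus raises the concentration by D/Vd = 978/163 ≈ 6.000 mcg/mL.
Steady-state trough Cmin,ss = C₀·f/(1−f) ≈ 6.000 × 0.0712/0.9288 ≈ 0.460 mcg/mL.

0.5 mcg/mL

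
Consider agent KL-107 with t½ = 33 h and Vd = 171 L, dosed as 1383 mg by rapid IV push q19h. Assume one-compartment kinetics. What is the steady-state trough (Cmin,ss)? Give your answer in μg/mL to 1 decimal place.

Over one 19-h interval, 19/33 ≈ 0.57576 half-lives elapse, leaving f ≈ 0.6709 of each dose.
Each bolus raises the concentration by D/Vd = 1383/171 ≈ 8.088 μg/mL.
Steady-state trough Cmin,ss = C₀·f/(1−f) ≈ 8.088 × 0.6709/0.3291 ≈ 16.488 μg/mL.

16.5 μg/mL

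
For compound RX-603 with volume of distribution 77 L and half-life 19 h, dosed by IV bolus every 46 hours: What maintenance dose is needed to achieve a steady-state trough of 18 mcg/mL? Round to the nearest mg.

6037 mg

τ/t½ = 46/19 ≈ 2.4211, so f = (1/2)^(46/19) ≈ 0.186720.
Cmin,ss = (D/Vd)·f/(1−f), so D = Cmin,ss·Vd·(1−f)/f.
D = 18 × 77 × (1−f)/f ≈ 18 × 77 × 4.35561 ≈ 6036.88 mg.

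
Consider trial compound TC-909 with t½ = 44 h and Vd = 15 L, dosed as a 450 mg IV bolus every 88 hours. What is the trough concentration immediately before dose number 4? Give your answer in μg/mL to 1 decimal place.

f = (1/2)^(τ/t½) = (1/2)^(88/44) ≈ 0.2500.
C₀ = D/Vd = 450/15 ≈ 30.000 μg/mL.
Before the 4th dose, 3 doses have been given. Superposition: Cmin = C₀·(f + f² + … + f^3).
≈ 30.000 × (0.2500 + 0.0625 + 0.0156) ≈ 30.000 × 0.3281 ≈ 9.843 μg/mL.

9.8 μg/mL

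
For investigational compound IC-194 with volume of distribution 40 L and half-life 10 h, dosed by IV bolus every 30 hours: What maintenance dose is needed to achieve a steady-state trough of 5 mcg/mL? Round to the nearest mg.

1400 mg

τ/t½ = 30/10 ≈ 3, so f = (1/2)^(30/10) ≈ 0.125000.
Cmin,ss = (D/Vd)·f/(1−f), so D = Cmin,ss·Vd·(1−f)/f.
D = 5 × 40 × (1−f)/f ≈ 5 × 40 × 7.00000 ≈ 1400.00 mg.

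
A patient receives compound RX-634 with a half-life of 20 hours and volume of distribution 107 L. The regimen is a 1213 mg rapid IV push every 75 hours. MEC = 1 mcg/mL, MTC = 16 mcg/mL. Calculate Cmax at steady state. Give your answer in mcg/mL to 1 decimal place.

τ/t½ = 75/20 ≈ 3.75, so fraction remaining f = (1/2)^(75/20) ≈ 0.0743.
Accumulation ratio R = 1/(1 − f) ≈ 1/0.9257 ≈ 1.0803.
Single-dose peak C₀ = D/Vd = 1213/107 ≈ 11.336 mcg/mL.
Cmax,ss = C₀/(1 − f) ≈ 11.336/0.9257 ≈ 12.246 mcg/mL.
Peak 12.2 mcg/mL vs MTC 16 mcg/mL: below toxic threshold.

12.2 mcg/mL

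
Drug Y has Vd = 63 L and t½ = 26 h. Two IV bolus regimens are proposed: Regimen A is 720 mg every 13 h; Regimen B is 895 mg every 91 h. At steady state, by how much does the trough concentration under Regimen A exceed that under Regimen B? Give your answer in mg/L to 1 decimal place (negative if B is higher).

26.2 mg/L

Regimen A: f = (1/2)^(13/26) ≈ 0.7071; Cmin,ss = (720/63)·f/(1−f) ≈ 27.590 mg/L.
Regimen B: f = (1/2)^(91/26) ≈ 0.0884; Cmin,ss = (895/63)·f/(1−f) ≈ 1.378 mg/L.
Difference ≈ 27.590 − 1.378 ≈ 26.212 mg/L.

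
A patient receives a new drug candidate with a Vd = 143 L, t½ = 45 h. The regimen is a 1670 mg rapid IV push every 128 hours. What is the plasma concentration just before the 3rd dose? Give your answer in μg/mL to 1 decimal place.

f = (1/2)^(τ/t½) = (1/2)^(128/45) ≈ 0.1392.
C₀ = D/Vd = 1670/143 ≈ 11.678 μg/mL.
Before the 3rd dose, 2 doses have been given. Superposition: Cmin = C₀·(f + f²).
≈ 11.678 × (0.1392 + 0.0194) ≈ 11.678 × 0.1586 ≈ 1.852 μg/mL.

1.9 μg/mL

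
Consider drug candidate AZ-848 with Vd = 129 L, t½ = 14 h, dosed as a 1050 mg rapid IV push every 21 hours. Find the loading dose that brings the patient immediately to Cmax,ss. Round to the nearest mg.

1624 mg

f = (1/2)^(21/14) ≈ 0.353553; accumulation ratio R = 1/(1−f) ≈ 1.54692.
Loading dose to hit Cmax,ss on first dose: D_load = D_maint·R ≈ 1050 × 1.54692 ≈ 1624.27 mg.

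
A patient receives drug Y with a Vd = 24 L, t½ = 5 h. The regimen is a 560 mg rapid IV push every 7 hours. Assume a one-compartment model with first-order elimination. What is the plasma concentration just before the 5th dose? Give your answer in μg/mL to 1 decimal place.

f = (1/2)^(τ/t½) = (1/2)^(7/5) ≈ 0.3789.
C₀ = D/Vd = 560/24 ≈ 23.333 μg/mL.
Before the 5th dose, 4 doses have been given. Superposition: Cmin = C₀·(f + f² + … + f^4).
≈ 23.333 × (0.3789 + 0.1436 + 0.0544 + 0.0206) ≈ 23.333 × 0.5975 ≈ 13.941 μg/mL.

13.9 μg/mL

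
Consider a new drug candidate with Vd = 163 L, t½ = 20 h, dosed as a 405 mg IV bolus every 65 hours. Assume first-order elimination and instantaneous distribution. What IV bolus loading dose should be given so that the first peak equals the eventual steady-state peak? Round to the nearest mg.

f = (1/2)^(65/20) ≈ 0.105112; accumulation ratio R = 1/(1−f) ≈ 1.11746.
Loading dose to hit Cmax,ss on first dose: D_load = D_maint·R ≈ 405 × 1.11746 ≈ 452.57 mg.

453 mg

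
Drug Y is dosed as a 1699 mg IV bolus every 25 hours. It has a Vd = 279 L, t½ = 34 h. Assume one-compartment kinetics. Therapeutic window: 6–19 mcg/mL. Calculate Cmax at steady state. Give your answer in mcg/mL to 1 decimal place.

15.3 mcg/mL

k = ln2/t½ = ln2/34 ≈ 0.020387 h⁻¹; fraction remaining f = e^(−kτ) = e^(−0.020387×25) ≈ 0.6007.
Accumulation ratio R = 1/(1 − f) ≈ 1/0.3993 ≈ 2.5044.
Each bolus raises the concentration by D/Vd = 1699/279 ≈ 6.090 mcg/mL.
Steady-state peak Cmax,ss = C₀·R ≈ 6.090 × 2.5044 ≈ 15.252 mcg/mL.
Peak 15.3 mcg/mL vs MTC 19 mcg/mL: below toxic threshold.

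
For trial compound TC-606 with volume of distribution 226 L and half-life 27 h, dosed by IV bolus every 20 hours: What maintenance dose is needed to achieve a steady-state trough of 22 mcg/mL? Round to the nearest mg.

3336 mg

τ/t½ = 20/27 ≈ 0.74074, so f = (1/2)^(20/27) ≈ 0.598432.
Cmin,ss = (D/Vd)·f/(1−f), so D = Cmin,ss·Vd·(1−f)/f.
D = 22 × 226 × (1−f)/f ≈ 22 × 226 × 0.67103 ≈ 3336.36 mg.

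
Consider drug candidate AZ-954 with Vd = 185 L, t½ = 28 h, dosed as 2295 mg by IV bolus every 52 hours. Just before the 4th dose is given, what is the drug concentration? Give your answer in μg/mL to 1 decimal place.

f = (1/2)^(τ/t½) = (1/2)^(52/28) ≈ 0.2760.
C₀ = D/Vd = 2295/185 ≈ 12.405 μg/mL.
Before the 4th dose, 3 doses have been given. Superposition: Cmin = C₀·(f + f² + … + f^3).
≈ 12.405 × (0.2760 + 0.0762 + 0.0210) ≈ 12.405 × 0.3732 ≈ 4.630 μg/mL.

4.6 μg/mL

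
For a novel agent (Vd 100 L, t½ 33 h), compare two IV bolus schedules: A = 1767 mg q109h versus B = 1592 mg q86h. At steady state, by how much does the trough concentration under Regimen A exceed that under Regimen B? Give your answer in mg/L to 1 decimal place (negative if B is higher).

-1.1 mg/L

Regimen A: f = (1/2)^(109/33) ≈ 0.1013; Cmin,ss = (1767/100)·f/(1−f) ≈ 1.992 mg/L.
Regimen B: f = (1/2)^(86/33) ≈ 0.1642; Cmin,ss = (1592/100)·f/(1−f) ≈ 3.128 mg/L.
Difference ≈ 1.992 − 3.128 ≈ -1.136 mg/L.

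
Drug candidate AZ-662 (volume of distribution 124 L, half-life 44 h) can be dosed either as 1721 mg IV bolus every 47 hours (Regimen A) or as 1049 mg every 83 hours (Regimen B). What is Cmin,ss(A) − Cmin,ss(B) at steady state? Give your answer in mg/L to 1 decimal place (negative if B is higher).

Regimen A: f = (1/2)^(47/44) ≈ 0.4769; Cmin,ss = (1721/124)·f/(1−f) ≈ 12.653 mg/L.
Regimen B: f = (1/2)^(83/44) ≈ 0.2705; Cmin,ss = (1049/124)·f/(1−f) ≈ 3.137 mg/L.
Difference ≈ 12.653 − 3.137 ≈ 9.516 mg/L.

9.5 mg/L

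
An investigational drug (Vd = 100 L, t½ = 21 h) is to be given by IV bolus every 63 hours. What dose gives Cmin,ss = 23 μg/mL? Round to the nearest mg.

16100 mg

τ/t½ = 63/21 ≈ 3, so f = (1/2)^(63/21) ≈ 0.125000.
Cmin,ss = (D/Vd)·f/(1−f), so D = Cmin,ss·Vd·(1−f)/f.
D = 23 × 100 × (1−f)/f ≈ 23 × 100 × 7.00000 ≈ 16100.00 mg.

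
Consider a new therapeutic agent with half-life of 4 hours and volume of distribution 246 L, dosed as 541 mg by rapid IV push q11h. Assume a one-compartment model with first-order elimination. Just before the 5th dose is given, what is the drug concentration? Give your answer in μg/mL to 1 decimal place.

f = (1/2)^(τ/t½) = (1/2)^(11/4) ≈ 0.1487.
C₀ = D/Vd = 541/246 ≈ 2.199 μg/mL.
Before the 5th dose, 4 doses have been given. Superposition: Cmin = C₀·(f + f² + … + f^4).
≈ 2.199 × (0.1487 + 0.0221 + 0.0033 + 0.0005) ≈ 2.199 × 0.1746 ≈ 0.384 μg/mL.

0.4 μg/mL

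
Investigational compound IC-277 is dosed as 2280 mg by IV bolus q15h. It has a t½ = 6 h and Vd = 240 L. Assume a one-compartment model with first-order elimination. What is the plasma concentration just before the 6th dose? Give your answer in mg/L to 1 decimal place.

f = (1/2)^(τ/t½) = (1/2)^(15/6) ≈ 0.1768.
C₀ = D/Vd = 2280/240 ≈ 9.500 mg/L.
Before the 6th dose, 5 doses have been given. Superposition: Cmin = C₀·(f + f² + … + f^5).
≈ 9.500 × (0.1768 + 0.0313 + 0.0055 + 0.0010 + 0.0002) ≈ 9.500 × 0.2148 ≈ 2.041 mg/L.

2.0 mg/L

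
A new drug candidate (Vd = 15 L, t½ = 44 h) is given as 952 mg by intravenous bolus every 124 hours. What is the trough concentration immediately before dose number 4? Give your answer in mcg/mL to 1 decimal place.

f = (1/2)^(τ/t½) = (1/2)^(124/44) ≈ 0.1418.
C₀ = D/Vd = 952/15 ≈ 63.467 mcg/mL.
Before the 4th dose, 3 doses have been given. Superposition: Cmin = C₀·(f + f² + … + f^3).
≈ 63.467 × (0.1418 + 0.0201 + 0.0029) ≈ 63.467 × 0.1648 ≈ 10.459 mcg/mL.

10.5 mcg/mL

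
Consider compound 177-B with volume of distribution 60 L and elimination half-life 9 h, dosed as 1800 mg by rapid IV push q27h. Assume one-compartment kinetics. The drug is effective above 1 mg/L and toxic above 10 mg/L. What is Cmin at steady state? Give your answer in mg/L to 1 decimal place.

4.3 mg/L

τ = 27 h = 3 half-lives, so f = (1/2)^3 = 0.125.
At steady state, R = 1/(1 − 0.125) = 8/7.
Single-dose peak C₀ = D/Vd = 1800/60 = 30 mg/L.
Steady-state peak Cmax,ss = C₀·R = 30 × 8/7 ≈ 34.286 mg/L.
Steady-state trough Cmin,ss = Cmax,ss·f ≈ 34.286 × 0.125 ≈ 4.286 mg/L.
Trough 4.3 mg/L vs MEC 1 mg/L: adequate.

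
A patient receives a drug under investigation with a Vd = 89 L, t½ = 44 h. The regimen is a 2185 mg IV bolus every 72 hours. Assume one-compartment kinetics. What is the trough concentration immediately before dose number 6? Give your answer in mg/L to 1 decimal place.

11.6 mg/L

f = (1/2)^(τ/t½) = (1/2)^(72/44) ≈ 0.3217.
C₀ = D/Vd = 2185/89 ≈ 24.551 mg/L.
Before the 6th dose, 5 doses have been given. Superposition: Cmin = C₀·(f + f² + … + f^5).
≈ 24.551 × (0.3217 + 0.1035 + 0.0333 + 0.0107 + 0.0034) ≈ 24.551 × 0.4726 ≈ 11.603 mg/L.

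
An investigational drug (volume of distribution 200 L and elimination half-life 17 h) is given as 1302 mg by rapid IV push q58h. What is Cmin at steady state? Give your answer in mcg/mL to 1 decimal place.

k = ln2/t½ = ln2/17 ≈ 0.040773 h⁻¹; fraction remaining f = e^(−kτ) = e^(−0.040773×58) ≈ 0.0940.
Accumulation ratio R = 1/(1 − f) ≈ 1/0.9060 ≈ 1.1038.
Single-dose peak C₀ = D/Vd = 1302/200 ≈ 6.510 mcg/mL.
Steady-state peak Cmax,ss = C₀·R ≈ 6.510 × 1.1038 ≈ 7.186 mcg/mL.
Steady-state trough Cmin,ss = Cmax,ss·f ≈ 7.186 × 0.0940 ≈ 0.675 mcg/mL.

0.7 mcg/mL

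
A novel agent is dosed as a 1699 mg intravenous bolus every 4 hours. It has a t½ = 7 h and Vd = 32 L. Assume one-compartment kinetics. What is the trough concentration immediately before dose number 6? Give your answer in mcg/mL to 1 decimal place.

f = (1/2)^(τ/t½) = (1/2)^(4/7) ≈ 0.6730.
C₀ = D/Vd = 1699/32 ≈ 53.094 mcg/mL.
Before the 6th dose, 5 doses have been given. Superposition: Cmin = C₀·(f + f² + … + f^5).
≈ 53.094 × (0.6730 + 0.4529 + 0.3048 + 0.2051 + 0.1381) ≈ 53.094 × 1.7739 ≈ 94.183 mcg/mL.

94.2 mcg/mL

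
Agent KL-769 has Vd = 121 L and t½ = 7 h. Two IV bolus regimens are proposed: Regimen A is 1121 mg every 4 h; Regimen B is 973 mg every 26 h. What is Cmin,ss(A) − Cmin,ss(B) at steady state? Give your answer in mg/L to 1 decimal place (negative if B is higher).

Regimen A: f = (1/2)^(4/7) ≈ 0.6730; Cmin,ss = (1121/121)·f/(1−f) ≈ 19.067 mg/L.
Regimen B: f = (1/2)^(26/7) ≈ 0.0762; Cmin,ss = (973/121)·f/(1−f) ≈ 0.663 mg/L.
Difference ≈ 19.067 − 0.663 ≈ 18.404 mg/L.

18.4 mg/L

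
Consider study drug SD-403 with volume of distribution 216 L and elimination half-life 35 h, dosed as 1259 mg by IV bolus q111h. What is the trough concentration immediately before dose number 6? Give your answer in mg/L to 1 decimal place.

f = (1/2)^(τ/t½) = (1/2)^(111/35) ≈ 0.1110.
C₀ = D/Vd = 1259/216 ≈ 5.829 mg/L.
Before the 6th dose, 5 doses have been given. Superposition: Cmin = C₀·(f + f² + … + f^5).
≈ 5.829 × (0.1110 + 0.0123 + 0.0014 + 0.0002 + 0.0000) ≈ 5.829 × 0.1249 ≈ 0.728 mg/L.

0.7 mg/L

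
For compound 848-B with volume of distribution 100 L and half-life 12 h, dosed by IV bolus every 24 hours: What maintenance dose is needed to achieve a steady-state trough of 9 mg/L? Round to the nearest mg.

2700 mg

τ/t½ = 24/12 ≈ 2, so f = (1/2)^(24/12) ≈ 0.250000.
Cmin,ss = (D/Vd)·f/(1−f), so D = Cmin,ss·Vd·(1−f)/f.
D = 9 × 100 × (1−f)/f ≈ 9 × 100 × 3.00000 ≈ 2700.00 mg.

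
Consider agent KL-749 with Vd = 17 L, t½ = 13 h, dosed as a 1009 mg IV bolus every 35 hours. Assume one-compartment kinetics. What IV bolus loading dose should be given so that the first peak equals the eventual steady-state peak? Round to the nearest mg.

1194 mg

f = (1/2)^(35/13) ≈ 0.154716; accumulation ratio R = 1/(1−f) ≈ 1.18303.
Loading dose to hit Cmax,ss on first dose: D_load = D_maint·R ≈ 1009 × 1.18303 ≈ 1193.68 mg.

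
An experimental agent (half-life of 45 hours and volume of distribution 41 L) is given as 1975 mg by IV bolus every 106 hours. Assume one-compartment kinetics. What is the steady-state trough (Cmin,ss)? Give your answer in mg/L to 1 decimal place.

11.7 mg/L

Over one 106-h interval, 106/45 ≈ 2.3556 half-lives elapse, leaving f ≈ 0.1954 of each dose.
Single-dose peak C₀ = D/Vd = 1975/41 ≈ 48.171 mg/L.
Steady-state trough Cmin,ss = C₀·f/(1−f) ≈ 48.171 × 0.1954/0.8046 ≈ 11.699 mg/L.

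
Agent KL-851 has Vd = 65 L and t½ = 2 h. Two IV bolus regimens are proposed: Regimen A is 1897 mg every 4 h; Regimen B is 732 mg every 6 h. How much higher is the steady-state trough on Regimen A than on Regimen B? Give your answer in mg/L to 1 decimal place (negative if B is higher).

8.1 mg/L

Regimen A: f = (1/2)^(4/2) ≈ 0.2500; Cmin,ss = (1897/65)·f/(1−f) ≈ 9.728 mg/L.
Regimen B: f = (1/2)^(6/2) ≈ 0.1250; Cmin,ss = (732/65)·f/(1−f) ≈ 1.609 mg/L.
Difference ≈ 9.728 − 1.609 ≈ 8.119 mg/L.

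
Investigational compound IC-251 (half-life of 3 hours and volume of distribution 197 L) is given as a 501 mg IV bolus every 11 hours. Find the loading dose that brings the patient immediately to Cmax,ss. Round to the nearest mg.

f = (1/2)^(11/3) ≈ 0.078745; accumulation ratio R = 1/(1−f) ≈ 1.08548.
Loading dose to hit Cmax,ss on first dose: D_load = D_maint·R ≈ 501 × 1.08548 ≈ 543.83 mg.

544 mg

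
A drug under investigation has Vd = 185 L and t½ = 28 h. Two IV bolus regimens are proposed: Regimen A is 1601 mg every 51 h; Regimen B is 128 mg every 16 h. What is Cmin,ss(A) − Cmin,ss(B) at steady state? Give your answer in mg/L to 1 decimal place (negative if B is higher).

2.0 mg/L

Regimen A: f = (1/2)^(51/28) ≈ 0.2829; Cmin,ss = (1601/185)·f/(1−f) ≈ 3.414 mg/L.
Regimen B: f = (1/2)^(16/28) ≈ 0.6730; Cmin,ss = (128/185)·f/(1−f) ≈ 1.424 mg/L.
Difference ≈ 3.414 − 1.424 ≈ 1.990 mg/L.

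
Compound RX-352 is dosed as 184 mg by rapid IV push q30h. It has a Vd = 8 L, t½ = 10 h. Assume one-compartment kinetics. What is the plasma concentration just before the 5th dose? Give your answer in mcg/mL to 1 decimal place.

f = (1/2)^(τ/t½) = (1/2)^(30/10) ≈ 0.1250.
C₀ = D/Vd = 184/8 ≈ 23.000 mcg/mL.
Before the 5th dose, 4 doses have been given. Superposition: Cmin = C₀·(f + f² + … + f^4).
≈ 23.000 × (0.1250 + 0.0156 + 0.0020 + 0.0002) ≈ 23.000 × 0.1428 ≈ 3.284 mcg/mL.

3.3 mcg/mL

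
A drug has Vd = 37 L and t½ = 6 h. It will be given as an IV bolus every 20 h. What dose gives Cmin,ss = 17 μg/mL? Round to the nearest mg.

τ/t½ = 20/6 ≈ 3.3333, so f = (1/2)^(20/6) ≈ 0.099213.
Cmin,ss = (D/Vd)·f/(1−f), so D = Cmin,ss·Vd·(1−f)/f.
D = 17 × 37 × (1−f)/f ≈ 17 × 37 × 9.07932 ≈ 5710.89 mg.

5711 mg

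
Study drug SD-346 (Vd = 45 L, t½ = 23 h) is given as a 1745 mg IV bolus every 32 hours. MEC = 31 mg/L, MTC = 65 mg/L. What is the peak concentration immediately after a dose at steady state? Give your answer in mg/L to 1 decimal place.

k = ln2/t½ = ln2/23 ≈ 0.030137 h⁻¹; fraction remaining f = e^(−kτ) = e^(−0.030137×32) ≈ 0.3812.
Accumulation ratio R = 1/(1 − f) ≈ 1/0.6188 ≈ 1.6160.
Single-dose peak C₀ = D/Vd = 1745/45 ≈ 38.778 mg/L.
Cmax,ss = C₀/(1 − f) ≈ 38.778/0.6188 ≈ 62.666 mg/L.
Peak 62.7 mg/L vs MTC 65 mg/L: below toxic threshold.

62.7 mg/L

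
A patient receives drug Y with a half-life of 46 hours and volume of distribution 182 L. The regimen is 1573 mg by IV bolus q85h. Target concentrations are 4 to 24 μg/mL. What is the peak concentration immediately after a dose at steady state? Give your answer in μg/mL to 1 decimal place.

12.0 μg/mL

Over one 85-h interval, 85/46 ≈ 1.8478 half-lives elapse, leaving f ≈ 0.2778 of each dose.
At steady state, accumulation factor R = 1/(1 − e^(−kτ)) ≈ 1.3847.
Single-dose peak C₀ = D/Vd = 1573/182 ≈ 8.643 μg/mL.
Cmax,ss = C₀/(1 − f) ≈ 8.643/0.7222 ≈ 11.968 μg/mL.
Peak 12.0 μg/mL vs MTC 24 μg/mL: below toxic threshold.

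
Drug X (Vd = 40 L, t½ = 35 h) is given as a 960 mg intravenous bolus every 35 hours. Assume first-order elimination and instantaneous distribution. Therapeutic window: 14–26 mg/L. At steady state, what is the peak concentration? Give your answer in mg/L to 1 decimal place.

The dosing interval is 1 half-life, so f = 2^(−1) = 0.5.
At steady state, R = 1/(1 − 0.5) = 2/1.
Single-dose peak C₀ = D/Vd = 960/40 = 24 mg/L.
Steady-state peak Cmax,ss = C₀·R = 24 × 2/1 ≈ 48.000 mg/L.
Peak 48.0 mg/L vs MTC 26 mg/L: exceeds toxic threshold.

48.0 mg/L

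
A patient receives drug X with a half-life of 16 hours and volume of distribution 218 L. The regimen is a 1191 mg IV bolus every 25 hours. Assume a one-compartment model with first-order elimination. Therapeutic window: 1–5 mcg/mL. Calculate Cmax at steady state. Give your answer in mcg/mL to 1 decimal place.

8.3 mcg/mL

k = ln2/t½ = ln2/16 ≈ 0.043322 h⁻¹; fraction remaining f = e^(−kτ) = e^(−0.043322×25) ≈ 0.3386.
At steady state, accumulation factor R = 1/(1 − e^(−kτ)) ≈ 1.5119.
Each bolus raises the concentration by D/Vd = 1191/218 ≈ 5.463 mcg/mL.
Steady-state peak Cmax,ss = C₀·R ≈ 5.463 × 1.5119 ≈ 8.260 mcg/mL.
Peak 8.3 mcg/mL vs MTC 5 mcg/mL: exceeds toxic threshold.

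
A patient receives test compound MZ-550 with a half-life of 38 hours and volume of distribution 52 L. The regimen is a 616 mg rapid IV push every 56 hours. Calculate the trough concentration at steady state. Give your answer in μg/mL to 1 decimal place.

6.7 μg/mL

k = ln2/t½ = ln2/38 ≈ 0.018241 h⁻¹; fraction remaining f = e^(−kτ) = e^(−0.018241×56) ≈ 0.3601.
At steady state, accumulation factor R = 1/(1 − e^(−kτ)) ≈ 1.5627.
Each bolus raises the concentration by D/Vd = 616/52 ≈ 11.846 μg/mL.
Cmax,ss = C₀/(1 − f) ≈ 11.846/0.6399 ≈ 18.512 μg/mL.
Steady-state trough Cmin,ss = Cmax,ss·f ≈ 18.512 × 0.3601 ≈ 6.666 μg/mL.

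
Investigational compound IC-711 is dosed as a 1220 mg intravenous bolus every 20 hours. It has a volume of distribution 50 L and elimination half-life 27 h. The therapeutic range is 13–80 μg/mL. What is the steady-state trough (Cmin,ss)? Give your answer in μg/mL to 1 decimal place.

τ/t½ = 20/27 ≈ 0.74074, so fraction remaining f = (1/2)^(20/27) ≈ 0.5984.
At steady state, accumulation factor R = 1/(1 − e^(−kτ)) ≈ 2.4900.
Each bolus raises the concentration by D/Vd = 1220/50 ≈ 24.400 μg/mL.
Cmax,ss = C₀/(1 − f) ≈ 24.400/0.4016 ≈ 60.757 μg/mL.
One interval later, Cmin,ss = Cmax,ss·e^(−kτ) ≈ 60.757 × 0.5984 ≈ 36.357 μg/mL.
Trough 36.4 μg/mL vs MEC 13 μg/mL: adequate.

36.4 μg/mL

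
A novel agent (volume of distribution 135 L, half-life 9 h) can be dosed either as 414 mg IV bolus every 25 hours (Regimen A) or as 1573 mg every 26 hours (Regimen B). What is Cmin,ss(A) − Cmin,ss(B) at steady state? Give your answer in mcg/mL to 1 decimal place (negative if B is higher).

-1.3 mcg/mL

Regimen A: f = (1/2)^(25/9) ≈ 0.1458; Cmin,ss = (414/135)·f/(1−f) ≈ 0.523 mcg/mL.
Regimen B: f = (1/2)^(26/9) ≈ 0.1350; Cmin,ss = (1573/135)·f/(1−f) ≈ 1.818 mcg/mL.
Difference ≈ 0.523 − 1.818 ≈ -1.295 mcg/mL.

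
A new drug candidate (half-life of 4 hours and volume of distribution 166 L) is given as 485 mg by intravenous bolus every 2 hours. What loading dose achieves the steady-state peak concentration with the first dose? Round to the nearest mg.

f = (1/2)^(2/4) ≈ 0.707107; accumulation ratio R = 1/(1−f) ≈ 3.41422.
Loading dose to hit Cmax,ss on first dose: D_load = D_maint·R ≈ 485 × 3.41422 ≈ 1655.90 mg.

1656 mg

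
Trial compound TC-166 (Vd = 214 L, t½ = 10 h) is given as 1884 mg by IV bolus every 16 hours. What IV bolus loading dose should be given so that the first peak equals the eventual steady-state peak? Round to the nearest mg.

f = (1/2)^(16/10) ≈ 0.329877; accumulation ratio R = 1/(1−f) ≈ 1.49226.
Loading dose to hit Cmax,ss on first dose: D_load = D_maint·R ≈ 1884 × 1.49226 ≈ 2811.42 mg.

2811 mg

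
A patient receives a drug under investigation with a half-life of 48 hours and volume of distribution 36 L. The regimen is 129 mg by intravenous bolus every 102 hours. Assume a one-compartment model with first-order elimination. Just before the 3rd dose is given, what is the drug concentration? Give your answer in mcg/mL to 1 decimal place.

f = (1/2)^(τ/t½) = (1/2)^(102/48) ≈ 0.2293.
C₀ = D/Vd = 129/36 ≈ 3.583 mcg/mL.
Before the 3rd dose, 2 doses have been given. Superposition: Cmin = C₀·(f + f²).
≈ 3.583 × (0.2293 + 0.0526) ≈ 3.583 × 0.2819 ≈ 1.010 mcg/mL.

1.0 mcg/mL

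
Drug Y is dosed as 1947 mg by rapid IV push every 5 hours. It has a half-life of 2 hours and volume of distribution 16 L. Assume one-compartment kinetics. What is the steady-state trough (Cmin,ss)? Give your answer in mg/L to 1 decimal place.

Over one 5-h interval, 5/2 ≈ 2.5 half-lives elapse, leaving f ≈ 0.1768 of each dose.
At steady state, accumulation factor R = 1/(1 − e^(−kτ)) ≈ 1.2148.
Each bolus raises the concentration by D/Vd = 1947/16 ≈ 121.688 mg/L.
Steady-state peak Cmax,ss = C₀·R ≈ 121.688 × 1.2148 ≈ 147.827 mg/L.
Steady-state trough Cmin,ss = Cmax,ss·f ≈ 147.827 × 0.1768 ≈ 26.136 mg/L.

26.1 mg/L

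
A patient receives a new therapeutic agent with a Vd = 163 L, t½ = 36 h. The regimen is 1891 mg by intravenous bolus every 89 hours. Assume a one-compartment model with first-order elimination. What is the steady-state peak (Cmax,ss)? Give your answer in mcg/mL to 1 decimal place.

14.2 mcg/mL

Over one 89-h interval, 89/36 ≈ 2.4722 half-lives elapse, leaving f ≈ 0.1802 of each dose.
At steady state, accumulation factor R = 1/(1 − e^(−kτ)) ≈ 1.2198.
Each bolus raises the concentration by D/Vd = 1891/163 ≈ 11.601 mcg/mL.
Steady-state peak Cmax,ss = C₀·R ≈ 11.601 × 1.2198 ≈ 14.151 mcg/mL.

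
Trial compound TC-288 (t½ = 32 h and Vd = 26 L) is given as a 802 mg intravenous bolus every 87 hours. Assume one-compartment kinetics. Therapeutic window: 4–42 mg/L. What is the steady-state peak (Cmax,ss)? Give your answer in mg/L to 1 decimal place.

τ/t½ = 87/32 ≈ 2.7188, so fraction remaining f = (1/2)^(87/32) ≈ 0.1519.
Accumulation ratio R = 1/(1 − f) ≈ 1/0.8481 ≈ 1.1791.
Single-dose peak C₀ = D/Vd = 802/26 ≈ 30.846 mg/L.
Cmax,ss = C₀/(1 − f) ≈ 30.846/0.8481 ≈ 36.371 mg/L.
Peak 36.4 mg/L vs MTC 42 mg/L: below toxic threshold.

36.4 mg/L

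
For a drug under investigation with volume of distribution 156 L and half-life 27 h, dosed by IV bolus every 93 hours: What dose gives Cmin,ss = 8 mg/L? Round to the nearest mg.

12338 mg

τ/t½ = 93/27 ≈ 3.4444, so f = (1/2)^(93/27) ≈ 0.091858.
Cmin,ss = (D/Vd)·f/(1−f), so D = Cmin,ss·Vd·(1−f)/f.
D = 8 × 156 × (1−f)/f ≈ 8 × 156 × 9.88637 ≈ 12338.19 mg.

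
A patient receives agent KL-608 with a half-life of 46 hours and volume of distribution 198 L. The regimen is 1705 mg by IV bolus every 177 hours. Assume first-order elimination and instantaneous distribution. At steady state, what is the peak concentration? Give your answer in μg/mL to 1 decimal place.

τ/t½ = 177/46 ≈ 3.8478, so fraction remaining f = (1/2)^(177/46) ≈ 0.0695.
At steady state, accumulation factor R = 1/(1 − e^(−kτ)) ≈ 1.0747.
Each bolus raises the concentration by D/Vd = 1705/198 ≈ 8.611 μg/mL.
Steady-state peak Cmax,ss = C₀·R ≈ 8.611 × 1.0747 ≈ 9.254 μg/mL.

9.3 μg/mL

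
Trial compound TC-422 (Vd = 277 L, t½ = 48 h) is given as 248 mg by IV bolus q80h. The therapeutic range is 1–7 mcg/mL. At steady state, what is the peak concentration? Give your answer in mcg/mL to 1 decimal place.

k = ln2/t½ = ln2/48 ≈ 0.014441 h⁻¹; fraction remaining f = e^(−kτ) = e^(−0.014441×80) ≈ 0.3150.
At steady state, accumulation factor R = 1/(1 − e^(−kτ)) ≈ 1.4599.
Single-dose peak C₀ = D/Vd = 248/277 ≈ 0.895 mcg/mL.
Steady-state peak Cmax,ss = C₀·R ≈ 0.895 × 1.4599 ≈ 1.307 mcg/mL.
Peak 1.3 mcg/mL vs MTC 7 mcg/mL: below toxic threshold.

1.3 mcg/mL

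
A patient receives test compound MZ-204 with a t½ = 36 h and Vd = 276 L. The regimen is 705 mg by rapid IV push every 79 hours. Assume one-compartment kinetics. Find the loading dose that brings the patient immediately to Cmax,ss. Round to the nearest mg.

f = (1/2)^(79/36) ≈ 0.218477; accumulation ratio R = 1/(1−f) ≈ 1.27955.
Loading dose to hit Cmax,ss on first dose: D_load = D_maint·R ≈ 705 × 1.27955 ≈ 902.08 mg.

902 mg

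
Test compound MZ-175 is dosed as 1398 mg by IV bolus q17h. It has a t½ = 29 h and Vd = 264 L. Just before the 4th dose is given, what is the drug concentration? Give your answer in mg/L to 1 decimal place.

7.4 mg/L

f = (1/2)^(τ/t½) = (1/2)^(17/29) ≈ 0.6661.
C₀ = D/Vd = 1398/264 ≈ 5.295 mg/L.
Before the 4th dose, 3 doses have been given. Superposition: Cmin = C₀·(f + f² + … + f^3).
≈ 5.295 × (0.6661 + 0.4437 + 0.2955) ≈ 5.295 × 1.4053 ≈ 7.441 mg/L.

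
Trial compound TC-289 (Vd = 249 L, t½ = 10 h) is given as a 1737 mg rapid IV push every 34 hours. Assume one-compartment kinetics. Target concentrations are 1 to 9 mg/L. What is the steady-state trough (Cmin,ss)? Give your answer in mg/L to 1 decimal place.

0.7 mg/L

Over one 34-h interval, 34/10 ≈ 3.4 half-lives elapse, leaving f ≈ 0.0947 of each dose.
Each bolus raises the concentration by D/Vd = 1737/249 ≈ 6.976 mg/L.
Steady-state trough Cmin,ss = C₀·f/(1−f) ≈ 6.976 × 0.0947/0.9053 ≈ 0.730 mg/L.
Trough 0.7 mg/L vs MEC 1 mg/L: subtherapeutic.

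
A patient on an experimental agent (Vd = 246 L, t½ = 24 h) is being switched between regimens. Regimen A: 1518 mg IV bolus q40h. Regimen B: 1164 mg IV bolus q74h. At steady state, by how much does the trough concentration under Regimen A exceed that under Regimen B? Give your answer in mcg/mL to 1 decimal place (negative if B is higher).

Regimen A: f = (1/2)^(40/24) ≈ 0.3150; Cmin,ss = (1518/246)·f/(1−f) ≈ 2.838 mcg/mL.
Regimen B: f = (1/2)^(74/24) ≈ 0.1180; Cmin,ss = (1164/246)·f/(1−f) ≈ 0.633 mcg/mL.
Difference ≈ 2.838 − 0.633 ≈ 2.205 mcg/mL.

2.2 mcg/mL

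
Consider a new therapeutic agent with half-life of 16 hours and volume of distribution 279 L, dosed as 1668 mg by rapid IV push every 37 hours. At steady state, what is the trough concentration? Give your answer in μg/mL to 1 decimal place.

τ/t½ = 37/16 ≈ 2.3125, so fraction remaining f = (1/2)^(37/16) ≈ 0.2013.
Single-dose peak C₀ = D/Vd = 1668/279 ≈ 5.978 μg/mL.
Steady-state trough Cmin,ss = C₀·f/(1−f) ≈ 5.978 × 0.2013/0.7987 ≈ 1.507 μg/mL.

1.5 μg/mL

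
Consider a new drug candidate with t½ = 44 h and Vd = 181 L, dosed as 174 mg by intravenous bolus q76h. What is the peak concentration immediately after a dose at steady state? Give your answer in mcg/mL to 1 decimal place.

Over one 76-h interval, 76/44 ≈ 1.7273 half-lives elapse, leaving f ≈ 0.3020 of each dose.
At steady state, accumulation factor R = 1/(1 − e^(−kτ)) ≈ 1.4327.
Single-dose peak C₀ = D/Vd = 174/181 ≈ 0.961 mcg/mL.
Cmax,ss = C₀/(1 − f) ≈ 0.961/0.6980 ≈ 1.377 mcg/mL.

1.4 mcg/mL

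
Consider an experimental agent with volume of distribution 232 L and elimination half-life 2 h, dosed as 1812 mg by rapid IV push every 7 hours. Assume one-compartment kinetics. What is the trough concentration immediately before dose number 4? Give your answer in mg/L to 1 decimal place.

f = (1/2)^(τ/t½) = (1/2)^(7/2) ≈ 0.0884.
C₀ = D/Vd = 1812/232 ≈ 7.810 mg/L.
Before the 4th dose, 3 doses have been given. Superposition: Cmin = C₀·(f + f² + … + f^3).
≈ 7.810 × (0.0884 + 0.0078 + 0.0007) ≈ 7.810 × 0.0969 ≈ 0.757 mg/L.

0.8 mg/L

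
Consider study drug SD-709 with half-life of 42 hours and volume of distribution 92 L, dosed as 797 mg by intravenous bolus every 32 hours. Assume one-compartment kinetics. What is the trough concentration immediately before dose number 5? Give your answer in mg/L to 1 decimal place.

f = (1/2)^(τ/t½) = (1/2)^(32/42) ≈ 0.5897.
C₀ = D/Vd = 797/92 ≈ 8.663 mg/L.
Before the 5th dose, 4 doses have been given. Superposition: Cmin = C₀·(f + f² + … + f^4).
≈ 8.663 × (0.5897 + 0.3477 + 0.2051 + 0.1209) ≈ 8.663 × 1.2634 ≈ 10.945 mg/L.

10.9 mg/L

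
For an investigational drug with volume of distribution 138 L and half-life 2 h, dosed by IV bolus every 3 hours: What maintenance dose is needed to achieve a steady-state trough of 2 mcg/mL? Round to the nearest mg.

τ/t½ = 3/2 ≈ 1.5, so f = (1/2)^(3/2) ≈ 0.353553.
Cmin,ss = (D/Vd)·f/(1−f), so D = Cmin,ss·Vd·(1−f)/f.
D = 2 × 138 × (1−f)/f ≈ 2 × 138 × 1.82843 ≈ 504.65 mg.

505 mg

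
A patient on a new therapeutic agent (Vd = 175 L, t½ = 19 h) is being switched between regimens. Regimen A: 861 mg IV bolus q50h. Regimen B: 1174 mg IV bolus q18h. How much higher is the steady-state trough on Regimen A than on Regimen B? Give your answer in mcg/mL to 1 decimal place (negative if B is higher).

-6.3 mcg/mL

Regimen A: f = (1/2)^(50/19) ≈ 0.1614; Cmin,ss = (861/175)·f/(1−f) ≈ 0.947 mcg/mL.
Regimen B: f = (1/2)^(18/19) ≈ 0.5186; Cmin,ss = (1174/175)·f/(1−f) ≈ 7.227 mcg/mL.
Difference ≈ 0.947 − 7.227 ≈ -6.280 mcg/mL.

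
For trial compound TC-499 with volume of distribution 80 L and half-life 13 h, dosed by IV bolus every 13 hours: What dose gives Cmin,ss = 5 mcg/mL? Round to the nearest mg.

400 mg

τ/t½ = 13/13 ≈ 1, so f = (1/2)^(13/13) ≈ 0.500000.
Cmin,ss = (D/Vd)·f/(1−f), so D = Cmin,ss·Vd·(1−f)/f.
D = 5 × 80 × (1−f)/f ≈ 5 × 80 × 1.00000 ≈ 400.00 mg.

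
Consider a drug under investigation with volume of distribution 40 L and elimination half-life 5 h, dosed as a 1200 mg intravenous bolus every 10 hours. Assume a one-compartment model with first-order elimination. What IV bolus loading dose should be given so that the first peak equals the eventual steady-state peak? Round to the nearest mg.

f = (1/2)^(10/5) ≈ 0.250000; accumulation ratio R = 1/(1−f) ≈ 1.33333.
Loading dose to hit Cmax,ss on first dose: D_load = D_maint·R ≈ 1200 × 1.33333 ≈ 1600.00 mg.

1600 mg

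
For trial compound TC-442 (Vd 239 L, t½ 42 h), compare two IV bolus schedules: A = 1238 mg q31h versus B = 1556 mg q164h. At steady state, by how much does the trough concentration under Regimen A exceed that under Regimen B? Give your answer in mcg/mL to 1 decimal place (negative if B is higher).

Regimen A: f = (1/2)^(31/42) ≈ 0.5995; Cmin,ss = (1238/239)·f/(1−f) ≈ 7.754 mcg/mL.
Regimen B: f = (1/2)^(164/42) ≈ 0.0668; Cmin,ss = (1556/239)·f/(1−f) ≈ 0.466 mcg/mL.
Difference ≈ 7.754 − 0.466 ≈ 7.288 mcg/mL.

7.3 mcg/mL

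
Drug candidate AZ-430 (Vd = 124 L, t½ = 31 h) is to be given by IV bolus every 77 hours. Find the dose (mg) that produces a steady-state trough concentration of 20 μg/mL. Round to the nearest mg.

τ/t½ = 77/31 ≈ 2.4839, so f = (1/2)^(77/31) ≈ 0.178764.
Cmin,ss = (D/Vd)·f/(1−f), so D = Cmin,ss·Vd·(1−f)/f.
D = 20 × 124 × (1−f)/f ≈ 20 × 124 × 4.59397 ≈ 11393.05 mg.

11393 mg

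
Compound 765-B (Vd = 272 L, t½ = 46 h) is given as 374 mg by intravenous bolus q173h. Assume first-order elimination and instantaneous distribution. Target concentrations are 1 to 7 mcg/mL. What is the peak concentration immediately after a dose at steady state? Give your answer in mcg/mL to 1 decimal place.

k = ln2/t½ = ln2/46 ≈ 0.015068 h⁻¹; fraction remaining f = e^(−kτ) = e^(−0.015068×173) ≈ 0.0738.
At steady state, accumulation factor R = 1/(1 − e^(−kτ)) ≈ 1.0797.
Single-dose peak C₀ = D/Vd = 374/272 ≈ 1.375 mcg/mL.
Steady-state peak Cmax,ss = C₀·R ≈ 1.375 × 1.0797 ≈ 1.485 mcg/mL.
Peak 1.5 mcg/mL vs MTC 7 mcg/mL: below toxic threshold.

1.5 mcg/mL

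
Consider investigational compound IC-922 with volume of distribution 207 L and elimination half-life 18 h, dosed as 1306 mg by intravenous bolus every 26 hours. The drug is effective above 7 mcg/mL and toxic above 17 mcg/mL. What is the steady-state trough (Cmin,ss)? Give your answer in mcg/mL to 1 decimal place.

τ/t½ = 26/18 ≈ 1.4444, so fraction remaining f = (1/2)^(26/18) ≈ 0.3674.
At steady state, accumulation factor R = 1/(1 − e^(−kτ)) ≈ 1.5808.
Each bolus raises the concentration by D/Vd = 1306/207 ≈ 6.309 mcg/mL.
Cmax,ss = C₀/(1 − f) ≈ 6.309/0.6326 ≈ 9.973 mcg/mL.
Steady-state trough Cmin,ss = Cmax,ss·f ≈ 9.973 × 0.3674 ≈ 3.664 mcg/mL.
Trough 3.7 mcg/mL vs MEC 7 mcg/mL: subtherapeutic.

3.7 mcg/mL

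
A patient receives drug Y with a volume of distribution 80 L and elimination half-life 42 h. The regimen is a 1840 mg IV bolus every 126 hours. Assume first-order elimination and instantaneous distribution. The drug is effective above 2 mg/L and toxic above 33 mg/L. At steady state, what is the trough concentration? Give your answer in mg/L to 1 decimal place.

The dosing interval is 3 half-lives, so f = 2^(−3) = 0.125.
At steady state, R = 1/(1 − 0.125) = 8/7.
Single-dose peak C₀ = D/Vd = 1840/80 = 23 mg/L.
Steady-state peak Cmax,ss = C₀·R = 23 × 8/7 ≈ 26.286 mg/L.
Steady-state trough Cmin,ss = Cmax,ss·f ≈ 26.286 × 0.125 ≈ 3.286 mg/L.
Trough 3.3 mg/L vs MEC 2 mg/L: adequate.

3.3 mg/L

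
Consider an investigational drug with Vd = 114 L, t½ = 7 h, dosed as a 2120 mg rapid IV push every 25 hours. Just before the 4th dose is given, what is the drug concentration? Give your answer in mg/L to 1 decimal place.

1.7 mg/L

f = (1/2)^(τ/t½) = (1/2)^(25/7) ≈ 0.0841.
C₀ = D/Vd = 2120/114 ≈ 18.596 mg/L.
Before the 4th dose, 3 doses have been given. Superposition: Cmin = C₀·(f + f² + … + f^3).
≈ 18.596 × (0.0841 + 0.0071 + 0.0006) ≈ 18.596 × 0.0918 ≈ 1.707 mg/L.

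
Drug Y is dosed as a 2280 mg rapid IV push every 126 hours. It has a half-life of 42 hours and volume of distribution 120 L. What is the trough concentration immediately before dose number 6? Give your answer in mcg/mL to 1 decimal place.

2.7 mcg/mL

f = (1/2)^(τ/t½) = (1/2)^(126/42) ≈ 0.1250.
C₀ = D/Vd = 2280/120 ≈ 19.000 mcg/mL.
Before the 6th dose, 5 doses have been given. Superposition: Cmin = C₀·(f + f² + … + f^5).
≈ 19.000 × (0.1250 + 0.0156 + 0.0020 + 0.0002 + 0.0000) ≈ 19.000 × 0.1428 ≈ 2.713 mcg/mL.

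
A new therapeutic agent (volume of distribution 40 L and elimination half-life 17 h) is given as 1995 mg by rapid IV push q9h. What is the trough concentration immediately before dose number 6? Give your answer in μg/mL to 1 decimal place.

94.5 μg/mL

f = (1/2)^(τ/t½) = (1/2)^(9/17) ≈ 0.6928.
C₀ = D/Vd = 1995/40 ≈ 49.875 μg/mL.
Before the 6th dose, 5 doses have been given. Superposition: Cmin = C₀·(f + f² + … + f^5).
≈ 49.875 × (0.6928 + 0.4800 + 0.3325 + 0.2304 + 0.1596) ≈ 49.875 × 1.8953 ≈ 94.528 μg/mL.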